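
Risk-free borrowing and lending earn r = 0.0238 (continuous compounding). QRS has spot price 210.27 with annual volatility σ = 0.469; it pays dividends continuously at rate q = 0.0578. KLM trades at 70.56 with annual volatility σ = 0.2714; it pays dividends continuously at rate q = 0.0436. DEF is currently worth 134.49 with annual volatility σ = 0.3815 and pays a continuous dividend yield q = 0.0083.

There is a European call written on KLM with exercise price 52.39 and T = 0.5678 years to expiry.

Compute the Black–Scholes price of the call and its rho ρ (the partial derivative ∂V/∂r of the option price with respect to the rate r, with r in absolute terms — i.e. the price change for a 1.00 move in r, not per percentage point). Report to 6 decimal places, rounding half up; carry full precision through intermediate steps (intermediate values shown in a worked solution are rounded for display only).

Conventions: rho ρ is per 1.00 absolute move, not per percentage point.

price = 17.592572
ρ = 26.500357

σ√T = 0.2714·√0.5678 = 0.204507
d₁ = (ln(S/K) + (r−q+σ²/2)T) / (σ√T) = (ln(70.56/52.39) + (0.0238−0.0436+0.2714²/2)·0.5678) / 0.204507 = (0.297748 + 0.009669) / 0.204507 = 1.503211
d₂ = d₁ − σ√T = 1.503211 − 0.204507 = 1.298704
e^{−rT} = 0.986577
e^{−qT} = 0.975548
N(d₁) = 0.933608,  N(d₂) = 0.902977
Call price V = S·e^{−qT}·N(d₁) − K·e^{−rT}·N(d₂) = 64.264564 − 46.671991 = 17.592572
ρ = K·T·e^{−rT}·N(d₂) = 26.500357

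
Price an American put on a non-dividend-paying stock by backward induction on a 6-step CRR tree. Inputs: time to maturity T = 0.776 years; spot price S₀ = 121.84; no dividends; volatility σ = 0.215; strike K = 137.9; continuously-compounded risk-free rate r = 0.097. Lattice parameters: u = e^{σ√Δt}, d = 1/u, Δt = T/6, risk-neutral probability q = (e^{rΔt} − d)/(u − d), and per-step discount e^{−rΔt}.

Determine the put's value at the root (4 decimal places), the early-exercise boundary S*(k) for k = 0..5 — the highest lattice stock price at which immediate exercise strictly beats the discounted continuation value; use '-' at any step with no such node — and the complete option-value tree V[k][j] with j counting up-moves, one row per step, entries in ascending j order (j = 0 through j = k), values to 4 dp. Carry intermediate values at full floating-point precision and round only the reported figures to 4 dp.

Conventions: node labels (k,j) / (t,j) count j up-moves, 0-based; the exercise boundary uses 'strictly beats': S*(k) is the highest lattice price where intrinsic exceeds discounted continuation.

Δt=0.12933  u=1.08039  d=0.92559  q=0.56223  discount=0.98753
step 6 (expiry): payoffs max(K−S,0) = 61.2855 48.4726 33.5169 16.0600 0.0000 0.0000 0.0000
step 5: (k=5,j=0): S=82.7734, K−S=55.1266, hold=53.4074 ⇒ V=55.1266 exercise | (k=5,j=1): S=96.6163, K−S=41.2837, hold=39.5645 ⇒ V=41.2837 exercise | (k=5,j=2): S=112.7743, K−S=25.1257, hold=23.4065 ⇒ V=25.1257 exercise | (k=5,j=3): S=131.6345, K−S=6.2655, hold=6.9429 ⇒ V=6.9429 continue | (k=5,j=4): S=153.6488, K−S=0.0000, hold=0.0000 ⇒ V=0.0000 continue | (k=5,j=5): S=179.3448, K−S=0.0000, hold=0.0000 ⇒ V=0.0000 continue  boundary S*=112.7743
step 4: (k=4,j=0): S=89.4274, K−S=48.4726, hold=46.7534 ⇒ V=48.4726 exercise | (k=4,j=1): S=104.3831, K−S=33.5169, hold=31.7977 ⇒ V=33.5169 exercise | (k=4,j=2): S=121.8400, K−S=16.0600, hold=14.7169 ⇒ V=16.0600 exercise | (k=4,j=3): S=142.2163, K−S=0.0000, hold=3.0014 ⇒ V=3.0014 continue | (k=4,j=4): S=166.0004, K−S=0.0000, hold=0.0000 ⇒ V=0.0000 continue  boundary S*=121.8400
step 3: (k=3,j=0): S=96.6163, K−S=41.2837, hold=39.5645 ⇒ V=41.2837 exercise | (k=3,j=1): S=112.7743, K−S=25.1257, hold=23.4065 ⇒ V=25.1257 exercise | (k=3,j=2): S=131.6345, K−S=6.2655, hold=8.6093 ⇒ V=8.6093 continue | (k=3,j=3): S=153.6488, K−S=0.0000, hold=1.2975 ⇒ V=1.2975 continue  boundary S*=112.7743
step 2: (k=2,j=0): S=104.3831, K−S=33.5169, hold=31.7977 ⇒ V=33.5169 exercise | (k=2,j=1): S=121.8400, K−S=16.0600, hold=15.6422 ⇒ V=16.0600 exercise | (k=2,j=2): S=142.2163, K−S=0.0000, hold=4.4423 ⇒ V=4.4423 continue  boundary S*=121.8400
step 1: (k=1,j=0): S=112.7743, K−S=25.1257, hold=23.4065 ⇒ V=25.1257 exercise | (k=1,j=1): S=131.6345, K−S=6.2655, hold=9.4093 ⇒ V=9.4093 continue  boundary S*=112.7743
step 0: (k=0,j=0): S=121.8400, K−S=16.0600, hold=16.0863 ⇒ V=16.0863 continue  boundary S*=-

price = 16.0863
boundary = - 112.7743 121.8400 112.7743 121.8400 112.7743
tree:
16.0863
25.1257 9.4093
33.5169 16.0600 4.4423
41.2837 25.1257 8.6093 1.2975
48.4726 33.5169 16.0600 3.0014 0.0000
55.1266 41.2837 25.1257 6.9429 0.0000 0.0000
61.2855 48.4726 33.5169 16.0600 0.0000 0.0000 0.0000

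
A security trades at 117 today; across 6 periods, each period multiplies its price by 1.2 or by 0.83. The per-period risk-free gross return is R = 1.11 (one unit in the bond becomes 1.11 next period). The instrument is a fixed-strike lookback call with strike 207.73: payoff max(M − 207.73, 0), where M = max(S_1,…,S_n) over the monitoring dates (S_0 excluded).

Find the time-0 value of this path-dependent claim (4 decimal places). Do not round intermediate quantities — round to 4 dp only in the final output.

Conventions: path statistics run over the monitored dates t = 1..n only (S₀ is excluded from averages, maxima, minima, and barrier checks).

No-arbitrage gives p* = (R−d)/(u−d) = 0.7568: enumerate every path, weight its payoff by its p*-probability, and discount by R^6.
Enumerate all 2^6 = 64 price paths (U = up ×1.2, D = down ×0.83); each path with k up-moves has probability p*^k·(1−p*)^(6−k).
DDDDDD: M=97.1100, payoff=0.0000, prob=0.000207
UDDDDD: M=140.4000, payoff=0.0000, prob=0.000644
DUDDDD: M=116.5320, payoff=0.0000, prob=0.000644
UUDDDD: M=168.4800, payoff=0.0000, prob=0.002005
DDUDDD: M=97.1100, payoff=0.0000, prob=0.000644
UDUDDD: M=140.4000, payoff=0.0000, prob=0.002005
DUUDDD: M=139.8384, payoff=0.0000, prob=0.002005
UUUDDD: M=202.1760, payoff=0.0000, prob=0.006237
DDDUDD: M=97.1100, payoff=0.0000, prob=0.000644
UDDUDD: M=140.4000, payoff=0.0000, prob=0.002005
DUDUDD: M=116.5320, payoff=0.0000, prob=0.002005
UUDUDD: M=168.4800, payoff=0.0000, prob=0.006237
DDUUDD: M=116.0659, payoff=0.0000, prob=0.002005
UDUUDD: M=167.8061, payoff=0.0000, prob=0.006237
DUUUDD: M=167.8061, payoff=0.0000, prob=0.006237
UUUUDD: M=242.6112, payoff=34.8812, prob=0.019405
DDDDUD: M=97.1100, payoff=0.0000, prob=0.000644
UDDDUD: M=140.4000, payoff=0.0000, prob=0.002005
DUDDUD: M=116.5320, payoff=0.0000, prob=0.002005
UUDDUD: M=168.4800, payoff=0.0000, prob=0.006237
DDUDUD: M=97.1100, payoff=0.0000, prob=0.002005
UDUDUD: M=140.4000, payoff=0.0000, prob=0.006237
DUUDUD: M=139.8384, payoff=0.0000, prob=0.006237
UUUDUD: M=202.1760, payoff=0.0000, prob=0.019405
DDDUUD: M=97.1100, payoff=0.0000, prob=0.002005
UDDUUD: M=140.4000, payoff=0.0000, prob=0.006237
DUDUUD: M=139.2790, payoff=0.0000, prob=0.006237
UUDUUD: M=201.3673, payoff=0.0000, prob=0.019405
DDUUUD: M=139.2790, payoff=0.0000, prob=0.006237
UDUUUD: M=201.3673, payoff=0.0000, prob=0.019405
DUUUUD: M=201.3673, payoff=0.0000, prob=0.019405
UUUUUD: M=291.1334, payoff=83.4034, prob=0.060370
DDDDDU: M=97.1100, payoff=0.0000, prob=0.000644
UDDDDU: M=140.4000, payoff=0.0000, prob=0.002005
DUDDDU: M=116.5320, payoff=0.0000, prob=0.002005
UUDDDU: M=168.4800, payoff=0.0000, prob=0.006237
DDUDDU: M=97.1100, payoff=0.0000, prob=0.002005
UDUDDU: M=140.4000, payoff=0.0000, prob=0.006237
DUUDDU: M=139.8384, payoff=0.0000, prob=0.006237
UUUDDU: M=202.1760, payoff=0.0000, prob=0.019405
DDDUDU: M=97.1100, payoff=0.0000, prob=0.002005
UDDUDU: M=140.4000, payoff=0.0000, prob=0.006237
DUDUDU: M=116.5320, payoff=0.0000, prob=0.006237
UUDUDU: M=168.4800, payoff=0.0000, prob=0.019405
DDUUDU: M=116.0659, payoff=0.0000, prob=0.006237
UDUUDU: M=167.8061, payoff=0.0000, prob=0.019405
DUUUDU: M=167.8061, payoff=0.0000, prob=0.019405
UUUUDU: M=242.6112, payoff=34.8812, prob=0.060370
DDDDUU: M=97.1100, payoff=0.0000, prob=0.002005
UDDDUU: M=140.4000, payoff=0.0000, prob=0.006237
DUDDUU: M=116.5320, payoff=0.0000, prob=0.006237
UUDDUU: M=168.4800, payoff=0.0000, prob=0.019405
DDUDUU: M=115.6016, payoff=0.0000, prob=0.006237
UDUDUU: M=167.1349, payoff=0.0000, prob=0.019405
DUUDUU: M=167.1349, payoff=0.0000, prob=0.019405
UUUDUU: M=241.6408, payoff=33.9108, prob=0.060370
DDDUUU: M=115.6016, payoff=0.0000, prob=0.006237
UDDUUU: M=167.1349, payoff=0.0000, prob=0.019405
DUDUUU: M=167.1349, payoff=0.0000, prob=0.019405
UUDUUU: M=241.6408, payoff=33.9108, prob=0.060370
DDUUUU: M=167.1349, payoff=0.0000, prob=0.019405
UDUUUU: M=241.6408, payoff=33.9108, prob=0.060370
DUUUUU: M=241.6408, payoff=33.9108, prob=0.060370
UUUUUU: M=349.3601, payoff=141.6301, prob=0.187818
Price = Σ prob·payoff / R^6 = 42.607238 / 1.870415 = 22.7796

price = 22.7796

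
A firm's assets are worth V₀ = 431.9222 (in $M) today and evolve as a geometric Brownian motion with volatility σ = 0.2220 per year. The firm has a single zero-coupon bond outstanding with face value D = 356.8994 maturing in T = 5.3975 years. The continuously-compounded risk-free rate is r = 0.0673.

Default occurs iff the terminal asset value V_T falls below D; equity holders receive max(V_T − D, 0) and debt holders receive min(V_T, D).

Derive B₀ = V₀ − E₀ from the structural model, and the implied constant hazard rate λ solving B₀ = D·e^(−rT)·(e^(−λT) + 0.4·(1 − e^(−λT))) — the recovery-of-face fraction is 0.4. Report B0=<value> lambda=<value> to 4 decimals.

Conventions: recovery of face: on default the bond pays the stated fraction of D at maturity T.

Equity is a call on the firm's assets struck at D = 356.8994:
d₁ = [ln(V₀/D) + (r + σ²/2)T] / (σ√T)
   = [ln(431.9222/356.8994) + (0.0673 + 0.5·0.2220²)·5.3975] / (0.2220·√5.3975)
   = [0.190792 + 0.496257] / 0.515762 = 1.332104
d₂ = d₁ − σ√T = 1.332104 − 0.515762 = 0.816342
N(d₁) = 0.908587,  N(d₂) = 0.792848,  e^(−rT) = 0.695411
E₀ = V₀·N(d₁) − D·e^(−rT)·N(d₂)
   = 431.9222·0.908587 − 356.8994·0.695411·0.792848 = 195.660514
B₀ = V₀ − E₀ = 431.9222 − 195.660514 = 236.261686
e^(−λT) = (B₀·e^(rT)/D − 0.4)/(1 − 0.4) = (236.2617·1.437998/356.8994 − 0.4)/0.6 = 0.91988598
λ = −ln(0.91988598)/5.3975 = 0.015471

B0=236.2617 lambda=0.0155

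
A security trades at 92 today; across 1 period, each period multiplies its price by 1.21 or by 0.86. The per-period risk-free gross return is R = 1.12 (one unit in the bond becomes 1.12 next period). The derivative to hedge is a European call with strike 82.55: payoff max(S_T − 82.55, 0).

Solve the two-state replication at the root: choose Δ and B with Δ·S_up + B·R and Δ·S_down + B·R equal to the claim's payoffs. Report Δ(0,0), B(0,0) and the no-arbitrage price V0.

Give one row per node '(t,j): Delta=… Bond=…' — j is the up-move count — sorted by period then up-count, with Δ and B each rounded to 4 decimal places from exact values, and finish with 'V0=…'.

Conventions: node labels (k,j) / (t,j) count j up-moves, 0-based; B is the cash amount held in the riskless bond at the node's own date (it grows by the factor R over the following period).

Arbitrage-free pricing uses the up-move probability p* = (R−d)/(u−d) = 0.7429, discounting each step at R = 1.12.
Payoffs at expiry: V(1,0)=0.0000, V(1,1)=28.7700
  t=0,j=0: stock 92.0000 → up 111.3200 (V=28.7700), down 79.1200 (V=0.0000). Price 19.0821; hedge Δ=0.8935, bond B=-63.1179.
Sanity check at the root: Δ(0,0)·S0 + B(0,0) reproduces V0 = 19.0821.

(0,0): Delta=0.8935 Bond=-63.1179
V0=19.0821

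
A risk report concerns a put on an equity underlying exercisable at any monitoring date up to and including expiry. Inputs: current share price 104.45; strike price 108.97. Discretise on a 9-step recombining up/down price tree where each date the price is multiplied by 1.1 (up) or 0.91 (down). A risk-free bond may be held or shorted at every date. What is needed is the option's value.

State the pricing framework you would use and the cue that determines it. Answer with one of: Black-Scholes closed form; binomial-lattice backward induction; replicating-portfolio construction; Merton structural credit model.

framework: binomial-lattice backward induction

Key observation: an American put (K = 108.97, S₀ = 104.45) on a 9-date tree has no closed form — the optimal stopping decision is embedded and must be resolved recursively from expiry.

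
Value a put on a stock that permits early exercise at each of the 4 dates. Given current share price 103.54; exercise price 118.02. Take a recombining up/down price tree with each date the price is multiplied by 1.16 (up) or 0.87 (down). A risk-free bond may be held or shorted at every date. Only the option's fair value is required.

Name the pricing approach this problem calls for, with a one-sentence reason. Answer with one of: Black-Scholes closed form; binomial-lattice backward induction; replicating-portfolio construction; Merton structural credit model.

framework: binomial-lattice backward induction

Key observation: an American put (K = 118.02, S₀ = 103.54) on a 4-date tree has no closed form — the optimal stopping decision is embedded and must be resolved recursively from expiry.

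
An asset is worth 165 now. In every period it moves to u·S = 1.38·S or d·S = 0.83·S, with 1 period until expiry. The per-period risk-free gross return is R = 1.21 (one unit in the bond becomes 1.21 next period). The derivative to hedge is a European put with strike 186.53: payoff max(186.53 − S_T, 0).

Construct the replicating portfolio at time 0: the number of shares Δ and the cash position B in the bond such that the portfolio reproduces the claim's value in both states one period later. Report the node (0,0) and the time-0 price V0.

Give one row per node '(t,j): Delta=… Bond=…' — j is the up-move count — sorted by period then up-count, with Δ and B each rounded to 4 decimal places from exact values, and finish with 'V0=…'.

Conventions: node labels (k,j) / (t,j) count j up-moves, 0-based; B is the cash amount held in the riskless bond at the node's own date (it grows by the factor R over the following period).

Under the risk-neutral measure, an up-move has probability p* = (R−d)/(u−d) = 0.6909 and values discount at R = 1.21.
Terminal payoffs: V(1,0)=49.5800, V(1,1)=0.0000
(0,0): S=165.0000. Δ = (V_up−V_dn)/(S_up−S_dn) = (0.0000−49.5800)/(227.7000−136.9500) = -0.5463. V = [p*·0.0000 + (1−p*)·49.5800]/1.21 = 12.6651. B = V − Δ·S = 102.8105.
As a check, the time-0 holding Δ(0,0)·S0 + B(0,0) comes to 12.6651 — exactly V0.

(0,0): Delta=-0.5463 Bond=102.8105
V0=12.6651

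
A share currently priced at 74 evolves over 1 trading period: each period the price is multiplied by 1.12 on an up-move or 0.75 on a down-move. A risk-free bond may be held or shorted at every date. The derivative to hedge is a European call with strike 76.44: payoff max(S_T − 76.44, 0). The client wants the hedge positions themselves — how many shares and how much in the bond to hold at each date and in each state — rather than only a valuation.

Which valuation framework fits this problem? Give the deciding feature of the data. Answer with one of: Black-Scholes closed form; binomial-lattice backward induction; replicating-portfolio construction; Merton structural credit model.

Key observation: since the answer must list Δ and B at each node of the 1.12/0.75 lattice on 74, the replicating-portfolio method — solving the two-state system at every node — is the one that applies.

framework: replicating-portfolio construction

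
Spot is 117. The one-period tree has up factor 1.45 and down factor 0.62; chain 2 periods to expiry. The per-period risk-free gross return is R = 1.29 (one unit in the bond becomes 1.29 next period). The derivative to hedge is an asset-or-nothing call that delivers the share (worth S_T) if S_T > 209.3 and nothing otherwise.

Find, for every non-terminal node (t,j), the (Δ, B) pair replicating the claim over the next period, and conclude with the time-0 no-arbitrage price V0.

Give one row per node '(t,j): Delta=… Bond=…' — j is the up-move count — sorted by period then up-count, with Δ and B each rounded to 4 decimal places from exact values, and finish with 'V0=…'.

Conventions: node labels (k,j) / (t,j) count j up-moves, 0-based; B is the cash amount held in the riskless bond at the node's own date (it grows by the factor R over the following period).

The replicating-portfolio and risk-neutral prices coincide; use p* = (1.29−0.62)/(1.45−0.62) = 0.8072 for the latter.
Expiry values: V(2,0)=0.0000, V(2,1)=0.0000, V(2,2)=245.9925
Node (1,0) S=72.5400: V=(p*·0.0000+(1−p*)·0.0000)/1.29=0.0000; Δ=(0.0000−0.0000)/(105.1830−44.9748)=0.0000; B=V−Δ·S=0.0000
Node (1,1) S=169.6500: V=(p*·245.9925+(1−p*)·0.0000)/1.29=153.9320; Δ=(245.9925−0.0000)/(245.9925−105.1830)=1.7470; B=V−Δ·S=-142.4445
Node (0,0) S=117.0000: V=(p*·153.9320+(1−p*)·0.0000)/1.29=96.3243; Δ=(153.9320−0.0000)/(169.6500−72.5400)=1.5851; B=V−Δ·S=-89.1359
As a check, the time-0 holding Δ(0,0)·S0 + B(0,0) comes to 96.3243 — exactly V0.

(0,0): Delta=1.5851 Bond=-89.1359
(1,0): Delta=0.0000 Bond=0.0000
(1,1): Delta=1.7470 Bond=-142.4445
V0=96.3243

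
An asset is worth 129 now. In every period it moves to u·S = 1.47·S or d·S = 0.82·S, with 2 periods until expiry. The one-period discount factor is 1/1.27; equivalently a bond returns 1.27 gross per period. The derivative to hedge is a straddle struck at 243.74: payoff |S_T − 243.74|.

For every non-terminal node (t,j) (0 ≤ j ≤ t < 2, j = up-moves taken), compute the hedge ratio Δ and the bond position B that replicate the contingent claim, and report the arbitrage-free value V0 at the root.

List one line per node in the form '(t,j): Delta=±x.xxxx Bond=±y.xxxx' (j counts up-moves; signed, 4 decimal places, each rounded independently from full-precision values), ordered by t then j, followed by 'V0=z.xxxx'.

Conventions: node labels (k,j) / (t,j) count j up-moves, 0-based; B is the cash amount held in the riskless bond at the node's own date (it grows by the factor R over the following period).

(0,0): Delta=-0.5447 Bond=113.1972
(1,0): Delta=-1.0000 Bond=191.9213
(1,1): Delta=-0.4318 Bond=122.3557
V0=42.9299

Arbitrage-free pricing uses the up-move probability p* = (R−d)/(u−d) = 0.6923, discounting each step at R = 1.27.
Terminal payoffs: V(2,0)=157.0004, V(2,1)=88.2434, V(2,2)=35.0161
Node (1,0) S=105.7800: V=(p*·88.2434+(1−p*)·157.0004)/1.27=86.1413; Δ=(88.2434−157.0004)/(155.4966−86.7396)=-1.0000; B=V−Δ·S=191.9213
Node (1,1) S=189.6300: V=(p*·35.0161+(1−p*)·88.2434)/1.27=40.4675; Δ=(35.0161−88.2434)/(278.7561−155.4966)=-0.4318; B=V−Δ·S=122.3557
Node (0,0) S=129.0000: V=(p*·40.4675+(1−p*)·86.1413)/1.27=42.9299; Δ=(40.4675−86.1413)/(189.6300−105.7800)=-0.5447; B=V−Δ·S=113.1972
As a check, the time-0 holding Δ(0,0)·S0 + B(0,0) comes to 42.9299 — exactly V0.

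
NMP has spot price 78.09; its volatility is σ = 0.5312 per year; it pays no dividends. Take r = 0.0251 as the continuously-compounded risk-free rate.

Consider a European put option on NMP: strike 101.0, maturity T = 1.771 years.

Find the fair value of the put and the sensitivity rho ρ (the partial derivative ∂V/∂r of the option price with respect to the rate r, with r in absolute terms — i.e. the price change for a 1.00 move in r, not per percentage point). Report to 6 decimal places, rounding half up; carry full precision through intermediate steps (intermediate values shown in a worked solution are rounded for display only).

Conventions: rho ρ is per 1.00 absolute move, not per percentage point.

σ√T = 0.5312·√1.771 = 0.706915
d₁ = (ln(S/K) + (r+σ²/2)T) / (σ√T) = (ln(78.09/101.0) + (0.0251+0.5312²/2)·1.771) / 0.706915 = (-0.257259 + 0.294317) / 0.706915 = 0.052422
d₂ = d₁ − σ√T = 0.052422 − 0.706915 = -0.654493
e^{−rT} = 0.956521
N(−d₁) = 0.479096,  N(−d₂) = 0.743603
Put price V = K·e^{−rT}·N(−d₂) − S·N(−d₁) = 71.838476 − 37.412613 = 34.425864
ρ = −K·T·e^{−rT}·N(−d₂) = -127.225942

price = 34.425864
ρ = -127.225942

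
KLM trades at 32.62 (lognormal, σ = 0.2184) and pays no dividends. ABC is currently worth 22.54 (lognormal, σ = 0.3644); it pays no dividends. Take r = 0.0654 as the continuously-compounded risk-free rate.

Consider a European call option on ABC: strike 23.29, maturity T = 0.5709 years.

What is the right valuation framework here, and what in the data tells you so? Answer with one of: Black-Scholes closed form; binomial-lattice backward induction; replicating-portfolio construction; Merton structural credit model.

Key observation: a European-exercise option on ABC struck at 23.29 — a GBM underlying with constant parameters — admits an analytic price: the data contain no early exercise, no discrete tree, no debt structure.

framework: Black-Scholes closed form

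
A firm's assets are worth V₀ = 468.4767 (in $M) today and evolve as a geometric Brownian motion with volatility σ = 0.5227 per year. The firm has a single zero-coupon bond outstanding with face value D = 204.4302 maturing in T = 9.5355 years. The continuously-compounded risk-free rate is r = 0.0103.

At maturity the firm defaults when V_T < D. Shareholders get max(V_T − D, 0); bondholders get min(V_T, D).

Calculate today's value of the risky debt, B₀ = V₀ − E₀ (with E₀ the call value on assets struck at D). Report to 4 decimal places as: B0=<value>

B0=114.7605

Work the structural quantities from V₀ = 468.4767 against face 204.4302:
d₁ = [ln(V₀/D) + (r + σ²/2)T] / (σ√T)
   = [ln(468.4767/204.4302) + (0.0103 + 0.5·0.5227²)·9.5355] / (0.5227·√9.5355)
   = [0.829260 + 1.400838] / 1.614077 = 1.381655
d₂ = d₁ − σ√T = 1.381655 − 1.614077 = -0.232422
N(d₁) = 0.916461,  N(d₂) = 0.408105,  e^(−rT) = 0.906453
E₀ = V₀·N(d₁) − D·e^(−rT)·N(d₂)
   = 468.4767·0.916461 − 204.4302·0.906453·0.408105 = 353.716188
B₀ = V₀ − E₀ = 468.4767 − 353.716188 = 114.760512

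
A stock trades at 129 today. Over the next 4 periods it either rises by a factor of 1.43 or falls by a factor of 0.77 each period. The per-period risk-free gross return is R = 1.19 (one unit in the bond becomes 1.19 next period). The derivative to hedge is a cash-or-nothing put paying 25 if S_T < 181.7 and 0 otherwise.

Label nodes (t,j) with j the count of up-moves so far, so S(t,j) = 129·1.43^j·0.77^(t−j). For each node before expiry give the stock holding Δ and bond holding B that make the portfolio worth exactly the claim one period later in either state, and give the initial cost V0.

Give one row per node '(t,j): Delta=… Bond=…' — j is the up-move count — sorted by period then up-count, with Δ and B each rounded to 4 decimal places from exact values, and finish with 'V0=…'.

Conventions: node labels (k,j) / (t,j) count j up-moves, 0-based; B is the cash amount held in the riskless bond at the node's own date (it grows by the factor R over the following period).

Arbitrage-free pricing uses the up-move probability p* = (R−d)/(u−d) = 0.6364, discounting each step at R = 1.19.
Terminal payoffs: V(4,0)=25.0000, V(4,1)=25.0000, V(4,2)=25.0000, V(4,3)=0.0000, V(4,4)=0.0000
Node (3,0) S=58.8928: V=(p*·25.0000+(1−p*)·25.0000)/1.19=21.0084; Δ=(25.0000−25.0000)/(84.2166−45.3474)=0.0000; B=V−Δ·S=21.0084
Node (3,1) S=109.3723: V=(p*·25.0000+(1−p*)·25.0000)/1.19=21.0084; Δ=(25.0000−25.0000)/(156.4023−84.2166)=0.0000; B=V−Δ·S=21.0084
Node (3,2) S=203.1199: V=(p*·0.0000+(1−p*)·25.0000)/1.19=7.6394; Δ=(0.0000−25.0000)/(290.4615−156.4023)=-0.1865; B=V−Δ·S=45.5182
Node (3,3) S=377.2227: V=(p*·0.0000+(1−p*)·0.0000)/1.19=0.0000; Δ=(0.0000−0.0000)/(539.4285−290.4615)=0.0000; B=V−Δ·S=0.0000
Node (2,0) S=76.4841: V=(p*·21.0084+(1−p*)·21.0084)/1.19=17.6541; Δ=(21.0084−21.0084)/(109.3723−58.8928)=0.0000; B=V−Δ·S=17.6541
Node (2,1) S=142.0419: V=(p*·7.6394+(1−p*)·21.0084)/1.19=10.5049; Δ=(7.6394−21.0084)/(203.1199−109.3723)=-0.1426; B=V−Δ·S=30.7610
Node (2,2) S=263.7921: V=(p*·0.0000+(1−p*)·7.6394)/1.19=2.3344; Δ=(0.0000−7.6394)/(377.2227−203.1199)=-0.0439; B=V−Δ·S=13.9093
Node (1,0) S=99.3300: V=(p*·10.5049+(1−p*)·17.6541)/1.19=11.0123; Δ=(10.5049−17.6541)/(142.0419−76.4841)=-0.1091; B=V−Δ·S=21.8444
Node (1,1) S=184.4700: V=(p*·2.3344+(1−p*)·10.5049)/1.19=4.4584; Δ=(2.3344−10.5049)/(263.7921−142.0419)=-0.0671; B=V−Δ·S=16.8380
Node (0,0) S=129.0000: V=(p*·4.4584+(1−p*)·11.0123)/1.19=5.7493; Δ=(4.4584−11.0123)/(184.4700−99.3300)=-0.0770; B=V−Δ·S=15.6794
As a check, the time-0 holding Δ(0,0)·S0 + B(0,0) comes to 5.7493 — exactly V0.

(0,0): Delta=-0.0770 Bond=15.6794
(1,0): Delta=-0.1091 Bond=21.8444
(1,1): Delta=-0.0671 Bond=16.8380
(2,0): Delta=0.0000 Bond=17.6541
(2,1): Delta=-0.1426 Bond=30.7610
(2,2): Delta=-0.0439 Bond=13.9093
(3,0): Delta=0.0000 Bond=21.0084
(3,1): Delta=0.0000 Bond=21.0084
(3,2): Delta=-0.1865 Bond=45.5182
(3,3): Delta=0.0000 Bond=0.0000
V0=5.7493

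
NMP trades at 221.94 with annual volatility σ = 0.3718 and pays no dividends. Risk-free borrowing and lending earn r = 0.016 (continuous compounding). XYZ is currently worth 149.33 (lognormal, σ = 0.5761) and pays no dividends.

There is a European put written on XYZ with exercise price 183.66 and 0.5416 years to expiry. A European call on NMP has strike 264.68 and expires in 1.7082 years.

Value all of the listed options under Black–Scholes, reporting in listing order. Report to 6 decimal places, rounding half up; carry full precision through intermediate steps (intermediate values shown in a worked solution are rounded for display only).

price(XYZ put K=183.66) = 47.122128
price(NMP call K=264.68) = 30.315141

[XYZ put K=183.66]
σ√T = 0.5761·√0.5416 = 0.423972
d₁ = (ln(S/K) + (r+σ²/2)T) / (σ√T) = (ln(149.33/183.66) + (0.016+0.5761²/2)·0.5416) / 0.423972 = (-0.206928 + 0.098542) / 0.423972 = -0.255644
d₂ = d₁ − σ√T = -0.255644 − 0.423972 = -0.679616
e^{−rT} = 0.991372
N(−d₁) = 0.600887,  N(−d₂) = 0.751626
price = K·e^{−rT}·N(−d₂) − S·N(−d₁) = 136.852597 − 89.730469 = 47.122128
[NMP call K=264.68]
σ√T = 0.3718·√1.7082 = 0.485936
d₁ = (ln(S/K) + (r+σ²/2)T) / (σ√T) = (ln(221.94/264.68) + (0.016+0.3718²/2)·1.7082) / 0.485936 = (-0.176114 + 0.145398) / 0.485936 = -0.063211
d₂ = d₁ − σ√T = -0.063211 − 0.485936 = -0.549147
e^{−rT} = 0.973039
N(d₁) = 0.474799,  N(d₂) = 0.291452
price = S·N(d₁) − K·e^{−rT}·N(d₂) = 105.376930 − 75.061789 = 30.315141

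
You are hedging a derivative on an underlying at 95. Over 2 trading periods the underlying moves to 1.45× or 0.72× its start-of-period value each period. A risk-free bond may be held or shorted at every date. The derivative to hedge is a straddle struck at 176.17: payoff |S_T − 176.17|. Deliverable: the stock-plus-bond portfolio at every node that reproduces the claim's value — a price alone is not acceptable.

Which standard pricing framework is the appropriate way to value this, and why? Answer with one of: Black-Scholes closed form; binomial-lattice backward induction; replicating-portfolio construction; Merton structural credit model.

framework: replicating-portfolio construction

Key observation: the mandate to exhibit the hedge at every date and state singles out the replicating-portfolio construction on the 2-period tree with factors 1.45 and 0.72 from 95.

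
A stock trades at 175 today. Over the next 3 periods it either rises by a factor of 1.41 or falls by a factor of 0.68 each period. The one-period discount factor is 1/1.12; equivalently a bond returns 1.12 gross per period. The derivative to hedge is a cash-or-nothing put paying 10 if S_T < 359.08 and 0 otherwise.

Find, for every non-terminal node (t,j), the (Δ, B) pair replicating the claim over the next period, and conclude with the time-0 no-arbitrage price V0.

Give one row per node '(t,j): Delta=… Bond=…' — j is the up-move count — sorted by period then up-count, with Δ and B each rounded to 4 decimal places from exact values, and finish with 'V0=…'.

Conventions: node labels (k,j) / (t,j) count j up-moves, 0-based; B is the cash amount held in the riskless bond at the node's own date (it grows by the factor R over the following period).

Since d<R<u, set p* = (R−d)/(u−d) = 0.6027; price each node as the discounted p*-expectation of its children.
At maturity the claim pays: V(3,0)=10.0000, V(3,1)=10.0000, V(3,2)=10.0000, V(3,3)=0.0000
  t=2,j=0: stock 80.9200 → up 114.0972 (V=10.0000), down 55.0256 (V=10.0000). Price 8.9286; hedge Δ=0.0000, bond B=8.9286.
  t=2,j=1: stock 167.7900 → up 236.5839 (V=10.0000), down 114.0972 (V=10.0000). Price 8.9286; hedge Δ=0.0000, bond B=8.9286.
  t=2,j=2: stock 347.9175 → up 490.5637 (V=0.0000), down 236.5839 (V=10.0000). Price 3.5470; hedge Δ=-0.0394, bond B=17.2456.
  t=1,j=0: stock 119.0000 → up 167.7900 (V=8.9286), down 80.9200 (V=8.9286). Price 7.9719; hedge Δ=0.0000, bond B=7.9719.
  t=1,j=1: stock 246.7500 → up 347.9175 (V=3.5470), down 167.7900 (V=8.9286). Price 5.0758; hedge Δ=-0.0299, bond B=12.4478.
  t=0,j=0: stock 175.0000 → up 246.7500 (V=5.0758), down 119.0000 (V=7.9719). Price 5.5592; hedge Δ=-0.0227, bond B=9.5266.
Check: Δ(0,0)·S0 + B(0,0) = 5.5592 = V0.

(0,0): Delta=-0.0227 Bond=9.5266
(1,0): Delta=0.0000 Bond=7.9719
(1,1): Delta=-0.0299 Bond=12.4478
(2,0): Delta=0.0000 Bond=8.9286
(2,1): Delta=0.0000 Bond=8.9286
(2,2): Delta=-0.0394 Bond=17.2456
V0=5.5592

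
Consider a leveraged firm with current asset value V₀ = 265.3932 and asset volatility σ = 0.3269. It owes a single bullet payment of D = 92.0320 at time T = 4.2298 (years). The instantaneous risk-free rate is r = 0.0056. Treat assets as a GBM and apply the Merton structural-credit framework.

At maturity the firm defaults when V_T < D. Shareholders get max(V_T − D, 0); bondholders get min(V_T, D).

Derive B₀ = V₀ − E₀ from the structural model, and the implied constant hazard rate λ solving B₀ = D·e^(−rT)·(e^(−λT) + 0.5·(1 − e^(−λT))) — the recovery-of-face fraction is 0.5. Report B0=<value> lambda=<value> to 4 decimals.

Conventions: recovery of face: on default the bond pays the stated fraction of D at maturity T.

Apply the equity-as-call identities (strike 92.0320, horizon 4.2298 years):
d₁ = [ln(V₀/D) + (r + σ²/2)T] / (σ√T)
   = [ln(265.3932/92.0320) + (0.0056 + 0.5·0.3269²)·4.2298] / (0.3269·√4.2298)
   = [1.059076 + 0.249693] / 0.672318 = 1.946651
d₂ = d₁ − σ√T = 1.946651 − 0.672318 = 1.274333
N(d₁) = 0.974212,  N(d₂) = 0.898727,  e^(−rT) = 0.976591
E₀ = V₀·N(d₁) − D·e^(−rT)·N(d₂)
   = 265.3932·0.974212 − 92.0320·0.976591·0.898727 = 177.773655
B₀ = V₀ − E₀ = 265.3932 − 177.773655 = 87.619545
e^(−λT) = (B₀·e^(rT)/D − 0.5)/(1 − 0.5) = (87.6195·1.023970/92.0320 − 0.5)/0.5 = 0.94975026
λ = −ln(0.94975026)/4.2298 = 0.012189

B0=87.6195 lambda=0.0122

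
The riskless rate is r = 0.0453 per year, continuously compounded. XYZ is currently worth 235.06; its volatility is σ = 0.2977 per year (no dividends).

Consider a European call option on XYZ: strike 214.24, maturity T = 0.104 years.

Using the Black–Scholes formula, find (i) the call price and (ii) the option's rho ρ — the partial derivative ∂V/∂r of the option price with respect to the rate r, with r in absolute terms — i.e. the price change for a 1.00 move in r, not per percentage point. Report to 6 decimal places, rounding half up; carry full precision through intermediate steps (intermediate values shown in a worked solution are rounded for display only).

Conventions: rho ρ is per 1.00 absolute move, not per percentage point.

σ√T = 0.2977·√0.104 = 0.096005
d₁ = (ln(S/K) + (r+σ²/2)T) / (σ√T) = (ln(235.06/214.24) + (0.0453+0.2977²/2)·0.104) / 0.096005 = (0.092744 + 0.009320) / 0.096005 = 1.063103
d₂ = d₁ − σ√T = 1.063103 − 0.096005 = 0.967098
e^{−rT} = 0.995300
N(d₁) = 0.856132,  N(d₂) = 0.833252
Call price V = S·N(d₁) − K·e^{−rT}·N(d₂) = 201.242500 − 177.676968 = 23.565532
ρ = K·T·e^{−rT}·N(d₂) = 18.478405

price = 23.565532
ρ = 18.478405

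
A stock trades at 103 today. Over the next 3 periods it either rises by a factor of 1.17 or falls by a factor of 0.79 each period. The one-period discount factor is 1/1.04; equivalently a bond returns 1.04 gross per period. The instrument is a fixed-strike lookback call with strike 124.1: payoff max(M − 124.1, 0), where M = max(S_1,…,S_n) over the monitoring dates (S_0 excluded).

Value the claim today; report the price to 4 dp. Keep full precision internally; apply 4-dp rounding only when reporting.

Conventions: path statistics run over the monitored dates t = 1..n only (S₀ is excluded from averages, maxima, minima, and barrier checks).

price = 12.5693

Risk-neutral up-probability p* = (R−d)/(u−d) = (1.04−0.79)/(1.17−0.79) = 0.6579; the claim prices as the p*-weighted sum of path payoffs discounted by R^3.
Enumerate all 2^3 = 8 price paths (U = up ×1.17, D = down ×0.79); each path with k up-moves has probability p*^k·(1−p*)^(3−k).
DDD: M=81.3700, payoff=0.0000, prob=0.040039
UDD: M=120.5100, payoff=0.0000, prob=0.076997
DUD: M=95.2029, payoff=0.0000, prob=0.076997
UUD: M=140.9967, payoff=16.8967, prob=0.148072
DDU: M=81.3700, payoff=0.0000, prob=0.076997
UDU: M=120.5100, payoff=0.0000, prob=0.148072
DUU: M=111.3874, payoff=0.0000, prob=0.148072
UUU: M=164.9661, payoff=40.8661, prob=0.284754
Price = Σ prob·payoff / R^3 = 14.138707 / 1.124864 = 12.5693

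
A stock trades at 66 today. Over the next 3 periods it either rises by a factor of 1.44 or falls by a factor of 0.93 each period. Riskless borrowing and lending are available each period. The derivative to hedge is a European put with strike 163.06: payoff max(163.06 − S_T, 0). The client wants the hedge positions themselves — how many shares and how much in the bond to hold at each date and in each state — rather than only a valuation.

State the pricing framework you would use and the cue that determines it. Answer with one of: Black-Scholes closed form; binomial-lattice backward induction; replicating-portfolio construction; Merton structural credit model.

framework: replicating-portfolio construction

Key observation: what is demanded is not a single number but the (Δ, B) position at each node of the 1.44/0.93 tree starting at 66; constructing those positions is the replicating-portfolio method.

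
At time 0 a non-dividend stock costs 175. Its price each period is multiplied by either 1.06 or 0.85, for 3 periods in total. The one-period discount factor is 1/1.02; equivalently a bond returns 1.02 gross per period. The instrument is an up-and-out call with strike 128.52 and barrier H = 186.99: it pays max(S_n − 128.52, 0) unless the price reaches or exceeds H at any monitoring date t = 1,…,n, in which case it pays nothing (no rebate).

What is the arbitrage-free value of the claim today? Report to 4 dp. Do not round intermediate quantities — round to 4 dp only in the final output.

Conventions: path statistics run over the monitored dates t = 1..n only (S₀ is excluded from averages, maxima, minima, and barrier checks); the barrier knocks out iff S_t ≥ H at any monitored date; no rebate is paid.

price = 9.5413

Under the martingale measure an up-move has probability p* = 0.8095; value the claim as the probability-weighted average of per-path payoffs, discounted 3 periods at R = 1.02.
Enumerate all 2^3 = 8 price paths (U = up ×1.06, D = down ×0.85); each path with k up-moves has probability p*^k·(1−p*)^(3−k).
DDD: M=148.7500, payoff=0.0000, prob=0.006911
UDD: M=185.5000, payoff=5.5038, prob=0.029370
DUD: M=157.6750, payoff=5.5038, prob=0.029370
UUD: M=196.6300, payoff=0.0000, prob=0.124825
DDU: M=148.7500, payoff=5.5038, prob=0.029370
UDU: M=185.5000, payoff=38.6155, prob=0.124825
DUU: M=167.1355, payoff=38.6155, prob=0.124825
UUU: M=208.4278, payoff=0.0000, prob=0.530504
Price = Σ prob·payoff / R^3 = 10.125267 / 1.061208 = 9.5413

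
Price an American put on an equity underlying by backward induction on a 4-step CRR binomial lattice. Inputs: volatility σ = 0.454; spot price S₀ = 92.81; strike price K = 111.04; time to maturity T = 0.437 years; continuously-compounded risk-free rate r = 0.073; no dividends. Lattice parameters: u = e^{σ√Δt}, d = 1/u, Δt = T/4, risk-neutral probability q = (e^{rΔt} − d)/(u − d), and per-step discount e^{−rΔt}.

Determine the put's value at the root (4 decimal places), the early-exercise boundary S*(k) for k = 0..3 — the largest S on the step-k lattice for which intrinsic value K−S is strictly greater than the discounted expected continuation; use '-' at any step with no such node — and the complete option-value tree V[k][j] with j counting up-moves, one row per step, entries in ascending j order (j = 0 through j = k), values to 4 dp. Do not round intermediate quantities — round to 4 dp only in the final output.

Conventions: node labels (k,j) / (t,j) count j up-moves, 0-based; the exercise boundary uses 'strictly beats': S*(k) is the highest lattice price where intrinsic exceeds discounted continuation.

price = 21.9388
boundary = - - 68.7470 79.8775
tree:
21.9388
31.2736 12.5485
42.2930 20.2767 4.6824
51.8725 31.1625 9.2391 0.0000
60.1171 42.2930 18.2300 0.0000 0.0000

Δt=0.10925, u=1.16190, d=0.86066, q=0.48913, disc=e^(-rΔt)=0.99206
k=4 terminal: V=max(K-S,0) → 60.1171 42.2930 18.2300 0.0000 0.0000
k=3: j=0 S=59.1675 intr=51.8725 cont=50.9904 V=51.8725[EX]; j=1 S=79.8775 intr=31.1625 cont=30.2805 V=31.1625[EX]; j=2 S=107.8364 intr=3.2036 cont=9.2391 V=9.2391[hold]; j=3 S=145.5815 intr=0.0000 cont=0.0000 V=0.0000[hold]  S*(3)=79.8775
k=2: j=0 S=68.7470 intr=42.2930 cont=41.4109 V=42.2930[EX]; j=1 S=92.8100 intr=18.2300 cont=20.2767 V=20.2767[hold]; j=2 S=125.2956 intr=0.0000 cont=4.6824 V=4.6824[hold]  S*(2)=68.7470
k=1: j=0 S=79.8775 intr=31.1625 cont=31.2736 V=31.2736[hold]; j=1 S=107.8364 intr=3.2036 cont=12.5485 V=12.5485[hold]  S*(1)=-
k=0: j=0 S=92.8100 intr=18.2300 cont=21.9388 V=21.9388[hold]  S*(0)=-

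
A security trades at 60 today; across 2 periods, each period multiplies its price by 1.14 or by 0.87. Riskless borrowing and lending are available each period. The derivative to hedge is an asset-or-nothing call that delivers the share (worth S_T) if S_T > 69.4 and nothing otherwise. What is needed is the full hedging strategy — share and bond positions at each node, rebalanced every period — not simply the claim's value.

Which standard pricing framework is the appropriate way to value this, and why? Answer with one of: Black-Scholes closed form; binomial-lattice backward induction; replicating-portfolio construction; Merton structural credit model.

framework: replicating-portfolio construction

Key observation: a price alone would not answer the question — the per-node share/bond construction on the spot-60, 1.14/0.87 tree is required, and only the replicating-portfolio method yields it.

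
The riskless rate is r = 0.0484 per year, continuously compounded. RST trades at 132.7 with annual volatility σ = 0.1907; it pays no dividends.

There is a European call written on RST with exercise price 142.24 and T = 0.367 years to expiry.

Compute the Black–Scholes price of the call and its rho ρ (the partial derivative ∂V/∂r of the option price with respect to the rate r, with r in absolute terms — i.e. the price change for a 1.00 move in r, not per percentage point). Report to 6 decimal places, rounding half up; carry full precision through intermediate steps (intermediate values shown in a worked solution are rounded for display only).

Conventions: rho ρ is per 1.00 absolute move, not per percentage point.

price = 3.373017
ρ = 15.733490

σ√T = 0.1907·√0.367 = 0.115527
d₁ = (ln(S/K) + (r+σ²/2)T) / (σ√T) = (ln(132.7/142.24) + (0.0484+0.1907²/2)·0.367) / 0.115527 = (-0.069425 + 0.024436) / 0.115527 = -0.389422
d₂ = d₁ − σ√T = -0.389422 − 0.115527 = -0.504949
e^{−rT} = 0.982394
N(d₁) = 0.348482,  N(d₂) = 0.306797
Call price V = S·N(d₁) − K·e^{−rT}·N(d₂) = 46.243561 − 42.870544 = 3.373017
ρ = K·T·e^{−rT}·N(d₂) = 15.733490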